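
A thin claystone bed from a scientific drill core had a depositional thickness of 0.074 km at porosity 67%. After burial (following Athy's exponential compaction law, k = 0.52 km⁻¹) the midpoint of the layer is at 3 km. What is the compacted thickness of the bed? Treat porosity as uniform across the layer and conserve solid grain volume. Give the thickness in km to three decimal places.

0.028 km

Porosity at 3 km: n = 0.67·exp(−0.52×3) = 0.1408
Solid-volume conservation: h(1−n) = h₀(1−n₀) ⇒ h = h₀·(1−n₀)/(1−n)
h = 0.074 × (1 − 0.67)/(1 − 0.1408) = 0.074 × 0.3841 = 0.0284 km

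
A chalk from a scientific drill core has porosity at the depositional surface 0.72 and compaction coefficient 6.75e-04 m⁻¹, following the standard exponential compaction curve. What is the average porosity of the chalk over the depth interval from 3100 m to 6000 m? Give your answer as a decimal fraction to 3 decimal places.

0.039

Working in km (1 km = 1000 m; β in km⁻¹ = β in m⁻¹ × 1000):
⟨phi⟩ = (1/(d₂−d₁)) ∫ phi₀ e^(−βd) dd = phi₀·(e^(−β·d₁) − e^(−β·d₂)) / (β·(d₂−d₁))
e^(−0.675×3.1) = 0.1234; e^(−0.675×6) = 0.0174
⟨phi⟩ = 0.72 × (0.1234 − 0.0174) / (0.675 × 2.9) = 0.72 × 0.0541 = 0.0390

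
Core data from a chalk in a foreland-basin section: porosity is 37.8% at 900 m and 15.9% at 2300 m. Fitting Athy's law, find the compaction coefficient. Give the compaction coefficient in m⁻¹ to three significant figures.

Working in km (1 km = 1000 m; β in km⁻¹ = β in m⁻¹ × 1000):
Athy: φ(Z) = φ₀ e^(−βZ) ⇒ φ₁/φ₂ = e^{β(Z₂−Z₁)} ⇒ β = ln(φ₁/φ₂)/(Z₂−Z₁)
β = ln(0.378/0.159) / (2.3 − 0.9) = ln(2.377) / 1.4 = 0.8660 / 1.4 = 0.6186 km⁻¹

0.000619 m⁻¹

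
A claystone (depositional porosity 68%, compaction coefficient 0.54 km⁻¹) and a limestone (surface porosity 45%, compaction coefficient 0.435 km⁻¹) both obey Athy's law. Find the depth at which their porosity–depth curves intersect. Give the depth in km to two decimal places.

3.93 km

Set phi₀ₐ e^(−βₐz) = phi₀ᵦ e^(−βᵦz) ⇒ ln(phi₀ₐ/phi₀ᵦ) = (βₐ − βᵦ)·z
z = ln(0.68/0.45) / (0.54 − 0.435) = 0.4128 / 0.105 = 3.932 km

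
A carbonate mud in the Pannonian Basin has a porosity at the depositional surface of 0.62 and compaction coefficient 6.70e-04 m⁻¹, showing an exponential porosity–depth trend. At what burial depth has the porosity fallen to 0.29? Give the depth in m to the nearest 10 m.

1130 m

Working in km (1 km = 1000 m; β in km⁻¹ = β in m⁻¹ × 1000):
Invert Athy's law: Z = ln(φ₀/φ) / β
Z = ln(0.62/0.29) / 0.67 = ln(2.138) / 0.67 = 0.7598 / 0.67 = 1.134 km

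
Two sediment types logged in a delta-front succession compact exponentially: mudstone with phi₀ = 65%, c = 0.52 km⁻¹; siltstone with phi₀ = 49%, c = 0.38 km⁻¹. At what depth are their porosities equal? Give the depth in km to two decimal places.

2.02 km

Set phi₀ₐ e^(−cₐZ) = phi₀ᵦ e^(−cᵦZ) ⇒ ln(phi₀ₐ/phi₀ᵦ) = (cₐ − cᵦ)·Z
Z = ln(0.65/0.49) / (0.52 − 0.38) = 0.2826 / 0.14 = 2.018 km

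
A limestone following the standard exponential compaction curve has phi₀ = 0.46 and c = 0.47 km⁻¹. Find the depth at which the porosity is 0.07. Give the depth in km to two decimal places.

Invert Athy's law: Z = ln(phi₀/phi) / c
Z = ln(0.46/0.07) / 0.47 = ln(6.571) / 0.47 = 1.8827 / 0.47 = 4.006 km

4.01 km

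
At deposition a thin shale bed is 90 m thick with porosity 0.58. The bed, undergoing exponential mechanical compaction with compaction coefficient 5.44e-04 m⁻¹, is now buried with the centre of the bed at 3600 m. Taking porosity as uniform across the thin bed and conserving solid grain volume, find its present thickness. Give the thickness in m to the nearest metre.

41 m

Working in km (1 km = 1000 m; β in km⁻¹ = β in m⁻¹ × 1000):
Porosity at 3.6 km: n = 0.58·exp(−0.544×3.6) = 0.0818
Solid-volume conservation: h(1−n) = h₀(1−n₀) ⇒ h = h₀·(1−n₀)/(1−n)
h = 0.09 × (1 − 0.58)/(1 − 0.0818) = 0.09 × 0.4574 = 0.0412 km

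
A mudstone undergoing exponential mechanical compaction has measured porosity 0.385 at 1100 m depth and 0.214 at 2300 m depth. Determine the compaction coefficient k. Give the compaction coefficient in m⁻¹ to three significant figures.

0.000489 m⁻¹

Working in km (1 km = 1000 m; k in km⁻¹ = k in m⁻¹ × 1000):
Athy: n(z) = n₀ e^(−kz) ⇒ n₁/n₂ = e^{k(z₂−z₁)} ⇒ k = ln(n₁/n₂)/(z₂−z₁)
k = ln(0.385/0.214) / (2.3 − 1.1) = ln(1.799) / 1.2 = 0.5873 / 1.2 = 0.4894 km⁻¹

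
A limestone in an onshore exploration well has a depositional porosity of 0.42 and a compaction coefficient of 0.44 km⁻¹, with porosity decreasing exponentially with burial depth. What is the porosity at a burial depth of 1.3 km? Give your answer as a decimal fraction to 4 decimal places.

phi = phi₀·exp(−β·Z) = 0.42 × exp(−0.44 × 1.3) = 0.42 × exp(−0.572)
  = 0.42 × 0.5644 = 0.2370

0.2370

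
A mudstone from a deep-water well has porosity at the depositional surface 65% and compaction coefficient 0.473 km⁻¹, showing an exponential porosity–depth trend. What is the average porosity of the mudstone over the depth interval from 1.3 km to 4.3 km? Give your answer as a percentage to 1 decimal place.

⟨n⟩ = (1/(z₂−z₁)) ∫ n₀ e^(−βz) dz = n₀·(e^(−β·z₁) − e^(−β·z₂)) / (β·(z₂−z₁))
e^(−0.473×1.3) = 0.5407; e^(−0.473×4.3) = 0.1308
⟨n⟩ = 0.65 × (0.5407 − 0.1308) / (0.473 × 3) = 0.65 × 0.2888 = 0.1877

18.8%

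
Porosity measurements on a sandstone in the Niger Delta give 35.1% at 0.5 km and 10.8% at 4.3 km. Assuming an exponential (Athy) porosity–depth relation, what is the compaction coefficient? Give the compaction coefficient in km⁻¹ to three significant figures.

0.310 km⁻¹

Athy: n(Z) = n₀ e^(−cZ) ⇒ n₁/n₂ = e^{c(Z₂−Z₁)} ⇒ c = ln(n₁/n₂)/(Z₂−Z₁)
c = ln(0.351/0.108) / (4.3 − 0.5) = ln(3.25) / 3.8 = 1.1787 / 3.8 = 0.3102 km⁻¹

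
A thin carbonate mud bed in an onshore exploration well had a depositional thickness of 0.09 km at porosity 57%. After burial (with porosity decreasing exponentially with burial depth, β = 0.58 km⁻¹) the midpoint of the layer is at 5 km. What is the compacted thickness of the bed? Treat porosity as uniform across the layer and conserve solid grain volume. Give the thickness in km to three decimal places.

Porosity at 5 km: phi = 0.57·exp(−0.58×5) = 0.0314
Solid-volume conservation: h(1−phi) = h₀(1−phi₀) ⇒ h = h₀·(1−phi₀)/(1−phi)
h = 0.09 × (1 − 0.57)/(1 − 0.0314) = 0.09 × 0.4439 = 0.0400 km

0.040 km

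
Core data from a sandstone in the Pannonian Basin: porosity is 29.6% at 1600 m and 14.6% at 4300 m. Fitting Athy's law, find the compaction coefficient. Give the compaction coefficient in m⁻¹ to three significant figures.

Working in km (1 km = 1000 m; c in km⁻¹ = c in m⁻¹ × 1000):
Athy: φ(Z) = φ₀ e^(−cZ) ⇒ φ₁/φ₂ = e^{c(Z₂−Z₁)} ⇒ c = ln(φ₁/φ₂)/(Z₂−Z₁)
c = ln(0.296/0.146) / (4.3 − 1.6) = ln(2.027) / 2.7 = 0.7068 / 2.7 = 0.2618 km⁻¹

0.000262 m⁻¹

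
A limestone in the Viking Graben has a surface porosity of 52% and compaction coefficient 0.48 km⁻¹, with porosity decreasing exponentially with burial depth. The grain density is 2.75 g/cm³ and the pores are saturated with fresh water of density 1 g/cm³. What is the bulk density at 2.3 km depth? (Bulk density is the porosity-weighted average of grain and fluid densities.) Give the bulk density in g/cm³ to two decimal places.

2.45 g/cm³

Porosity at depth: n = 0.52·exp(−0.48×2.3) = 0.52×0.3315 = 0.1724
Bulk density: ρ_b = (1−n)ρ_g + n·ρ_f = 0.8276×2.75 + 0.1724×1
       = 2.276 + 0.172 = 2.448 g/cm³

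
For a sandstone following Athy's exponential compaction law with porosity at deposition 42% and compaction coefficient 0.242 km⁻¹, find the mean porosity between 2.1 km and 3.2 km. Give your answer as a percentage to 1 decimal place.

22.2%

⟨phi⟩ = (1/(z₂−z₁)) ∫ phi₀ e^(−kz) dz = phi₀·(e^(−k·z₁) − e^(−k·z₂)) / (k·(z₂−z₁))
e^(−0.242×2.1) = 0.6016; e^(−0.242×3.2) = 0.4610
⟨phi⟩ = 0.42 × (0.6016 − 0.4610) / (0.242 × 1.1) = 0.42 × 0.5282 = 0.2218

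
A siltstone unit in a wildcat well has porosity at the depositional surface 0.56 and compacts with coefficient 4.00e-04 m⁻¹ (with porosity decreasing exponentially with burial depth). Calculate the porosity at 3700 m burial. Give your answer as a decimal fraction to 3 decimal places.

0.127

Working in km (1 km = 1000 m; k in km⁻¹ = k in m⁻¹ × 1000):
phi = phi₀·exp(−k·z) = 0.56 × exp(−0.4 × 3.7) = 0.56 × exp(−1.48)
  = 0.56 × 0.2276 = 0.1275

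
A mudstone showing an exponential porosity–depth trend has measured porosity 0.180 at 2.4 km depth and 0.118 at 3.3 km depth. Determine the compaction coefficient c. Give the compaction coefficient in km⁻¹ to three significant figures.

0.469 km⁻¹

Athy: n(d) = n₀ e^(−cd) ⇒ n₁/n₂ = e^{c(d₂−d₁)} ⇒ c = ln(n₁/n₂)/(d₂−d₁)
c = ln(0.18/0.118) / (3.3 − 2.4) = ln(1.525) / 0.9 = 0.4223 / 0.9 = 0.4692 km⁻¹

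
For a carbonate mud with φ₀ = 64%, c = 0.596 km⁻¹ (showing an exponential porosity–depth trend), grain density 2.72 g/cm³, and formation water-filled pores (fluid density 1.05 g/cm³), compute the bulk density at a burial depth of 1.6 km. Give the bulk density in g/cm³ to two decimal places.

2.31 g/cm³

Porosity at depth: φ = 0.64·exp(−0.596×1.6) = 0.64×0.3854 = 0.2466
Bulk density: ρ_b = (1−φ)ρ_g + φ·ρ_f = 0.7534×2.72 + 0.2466×1.05
       = 2.049 + 0.259 = 2.308 g/cm³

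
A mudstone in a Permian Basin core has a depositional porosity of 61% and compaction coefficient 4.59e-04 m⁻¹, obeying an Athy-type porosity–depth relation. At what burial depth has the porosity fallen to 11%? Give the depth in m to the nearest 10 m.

Working in km (1 km = 1000 m; β in km⁻¹ = β in m⁻¹ × 1000):
Invert Athy's law: Z = ln(φ₀/φ) / β
Z = ln(0.61/0.11) / 0.459 = ln(5.545) / 0.459 = 1.7130 / 0.459 = 3.732 km

3730 m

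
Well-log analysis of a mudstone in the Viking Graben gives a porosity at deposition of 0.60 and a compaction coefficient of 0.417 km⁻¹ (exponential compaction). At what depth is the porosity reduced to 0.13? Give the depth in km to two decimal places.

3.67 km

Invert Athy's law: d = ln(phi₀/phi) / β
d = ln(0.6/0.13) / 0.417 = ln(4.615) / 0.417 = 1.5294 / 0.417 = 3.668 km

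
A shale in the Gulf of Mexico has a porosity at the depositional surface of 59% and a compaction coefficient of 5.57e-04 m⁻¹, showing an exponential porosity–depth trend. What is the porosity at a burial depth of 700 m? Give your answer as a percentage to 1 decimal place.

40.0%

Working in km (1 km = 1000 m; β in km⁻¹ = β in m⁻¹ × 1000):
phi = phi₀·exp(−β·d) = 0.59 × exp(−0.557 × 0.7) = 0.59 × exp(−0.3899)
  = 0.59 × 0.6771 = 0.3995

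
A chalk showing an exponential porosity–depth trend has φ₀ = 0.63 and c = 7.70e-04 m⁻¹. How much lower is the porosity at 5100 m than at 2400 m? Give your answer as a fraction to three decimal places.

Working in km (1 km = 1000 m; c in km⁻¹ = c in m⁻¹ × 1000):
φ(2.4) = 0.63·e^(−0.77×2.4) = 0.0993
φ(5.1) = 0.63·e^(−0.77×5.1) = 0.0124
Δφ = 0.0993 − 0.0124 = 0.0868

0.087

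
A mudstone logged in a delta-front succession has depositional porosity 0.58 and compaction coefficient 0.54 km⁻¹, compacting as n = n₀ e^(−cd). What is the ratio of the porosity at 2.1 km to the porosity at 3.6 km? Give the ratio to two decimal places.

2.25

n(d₁)/n(d₂) = e^(−c·d₁)/e^(−c·d₂) = e^{c(d₂−d₁)}
= exp(0.54 × 1.5) = exp(0.81) = 2.2479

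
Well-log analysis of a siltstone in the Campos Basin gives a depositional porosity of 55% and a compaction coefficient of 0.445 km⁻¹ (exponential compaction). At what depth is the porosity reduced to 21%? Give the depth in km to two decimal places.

Invert Athy's law: Z = ln(phi₀/phi) / β
Z = ln(0.55/0.21) / 0.445 = ln(2.619) / 0.445 = 0.9628 / 0.445 = 2.164 km

2.16 km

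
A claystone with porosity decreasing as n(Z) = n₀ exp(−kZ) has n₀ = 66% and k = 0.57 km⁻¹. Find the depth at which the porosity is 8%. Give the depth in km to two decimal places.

Invert Athy's law: Z = ln(n₀/n) / k
Z = ln(0.66/0.08) / 0.57 = ln(8.25) / 0.57 = 2.1102 / 0.57 = 3.702 km

3.70 km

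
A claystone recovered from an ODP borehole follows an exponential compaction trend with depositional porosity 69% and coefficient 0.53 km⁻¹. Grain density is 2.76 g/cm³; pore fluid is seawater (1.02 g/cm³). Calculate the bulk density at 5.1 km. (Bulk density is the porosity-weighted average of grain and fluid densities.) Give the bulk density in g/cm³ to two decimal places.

2.68 g/cm³

Porosity at depth: φ = 0.69·exp(−0.53×5.1) = 0.69×0.0670 = 0.0462
Bulk density: ρ_b = (1−φ)ρ_g + φ·ρ_f = 0.9538×2.76 + 0.0462×1.02
       = 2.632 + 0.047 = 2.680 g/cm³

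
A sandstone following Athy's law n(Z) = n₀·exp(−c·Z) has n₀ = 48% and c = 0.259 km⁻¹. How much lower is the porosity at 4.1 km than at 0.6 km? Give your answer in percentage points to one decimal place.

n(0.6) = 0.48·e^(−0.259×0.6) = 0.4109
n(4.1) = 0.48·e^(−0.259×4.1) = 0.1660
Δn = 0.4109 − 0.1660 = 0.2449

24.5 percentage points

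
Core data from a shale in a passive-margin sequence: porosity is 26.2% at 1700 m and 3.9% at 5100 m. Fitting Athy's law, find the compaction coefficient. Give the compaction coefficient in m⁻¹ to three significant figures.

0.000560 m⁻¹

Working in km (1 km = 1000 m; k in km⁻¹ = k in m⁻¹ × 1000):
Athy: phi(Z) = phi₀ e^(−kZ) ⇒ phi₁/phi₂ = e^{k(Z₂−Z₁)} ⇒ k = ln(phi₁/phi₂)/(Z₂−Z₁)
k = ln(0.262/0.039) / (5.1 − 1.7) = ln(6.718) / 3.4 = 1.9048 / 3.4 = 0.5602 km⁻¹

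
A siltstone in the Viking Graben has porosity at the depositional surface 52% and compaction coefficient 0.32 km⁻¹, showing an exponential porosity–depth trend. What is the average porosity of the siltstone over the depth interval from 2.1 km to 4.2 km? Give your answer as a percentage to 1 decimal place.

19.3%

⟨n⟩ = (1/(z₂−z₁)) ∫ n₀ e^(−kz) dz = n₀·(e^(−k·z₁) − e^(−k·z₂)) / (k·(z₂−z₁))
e^(−0.32×2.1) = 0.5107; e^(−0.32×4.2) = 0.2608
⟨n⟩ = 0.52 × (0.5107 − 0.2608) / (0.32 × 2.1) = 0.52 × 0.3719 = 0.1934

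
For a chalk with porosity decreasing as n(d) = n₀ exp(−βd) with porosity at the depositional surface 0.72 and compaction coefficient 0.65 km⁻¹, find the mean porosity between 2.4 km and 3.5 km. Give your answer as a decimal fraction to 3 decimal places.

⟨n⟩ = (1/(d₂−d₁)) ∫ n₀ e^(−βd) dd = n₀·(e^(−β·d₁) − e^(−β·d₂)) / (β·(d₂−d₁))
e^(−0.65×2.4) = 0.2101; e^(−0.65×3.5) = 0.1028
⟨n⟩ = 0.72 × (0.2101 − 0.1028) / (0.65 × 1.1) = 0.72 × 0.1501 = 0.1081

0.108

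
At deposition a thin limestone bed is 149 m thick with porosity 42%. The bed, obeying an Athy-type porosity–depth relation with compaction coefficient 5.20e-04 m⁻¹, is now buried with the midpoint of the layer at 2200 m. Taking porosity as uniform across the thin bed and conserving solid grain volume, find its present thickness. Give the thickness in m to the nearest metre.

Working in km (1 km = 1000 m; c in km⁻¹ = c in m⁻¹ × 1000):
Porosity at 2.2 km: phi = 0.42·exp(−0.52×2.2) = 0.1338
Solid-volume conservation: h(1−phi) = h₀(1−phi₀) ⇒ h = h₀·(1−phi₀)/(1−phi)
h = 0.149 × (1 − 0.42)/(1 − 0.1338) = 0.149 × 0.6696 = 0.0998 km

100 m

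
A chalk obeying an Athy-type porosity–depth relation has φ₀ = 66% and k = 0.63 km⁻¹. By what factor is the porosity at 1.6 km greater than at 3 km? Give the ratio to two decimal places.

2.42

φ(z₁)/φ(z₂) = e^(−k·z₁)/e^(−k·z₂) = e^{k(z₂−z₁)}
= exp(0.63 × 1.4) = exp(0.882) = 2.4157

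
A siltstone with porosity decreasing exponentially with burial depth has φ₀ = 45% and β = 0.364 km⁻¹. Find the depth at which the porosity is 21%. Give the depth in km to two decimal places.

Invert Athy's law: d = ln(φ₀/φ) / β
d = ln(0.45/0.21) / 0.364 = ln(2.143) / 0.364 = 0.7621 / 0.364 = 2.094 km

2.09 km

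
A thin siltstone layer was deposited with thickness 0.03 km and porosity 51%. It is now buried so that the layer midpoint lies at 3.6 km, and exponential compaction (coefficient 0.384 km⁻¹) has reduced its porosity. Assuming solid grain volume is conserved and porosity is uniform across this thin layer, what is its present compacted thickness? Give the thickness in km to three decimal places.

Porosity at 3.6 km: phi = 0.51·exp(−0.384×3.6) = 0.1280
Solid-volume conservation: h(1−phi) = h₀(1−phi₀) ⇒ h = h₀·(1−phi₀)/(1−phi)
h = 0.03 × (1 − 0.51)/(1 − 0.1280) = 0.03 × 0.5619 = 0.0169 km

0.017 km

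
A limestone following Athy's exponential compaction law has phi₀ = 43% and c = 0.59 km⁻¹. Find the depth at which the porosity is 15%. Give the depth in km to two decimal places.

1.78 km

Invert Athy's law: Z = ln(phi₀/phi) / c
Z = ln(0.43/0.15) / 0.59 = ln(2.867) / 0.59 = 1.0531 / 0.59 = 1.785 km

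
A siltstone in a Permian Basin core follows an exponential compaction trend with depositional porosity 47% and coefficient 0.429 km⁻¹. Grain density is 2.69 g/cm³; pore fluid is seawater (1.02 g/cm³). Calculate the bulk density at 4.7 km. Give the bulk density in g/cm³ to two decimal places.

Porosity at depth: n = 0.47·exp(−0.429×4.7) = 0.47×0.1331 = 0.0626
Bulk density: ρ_b = (1−n)ρ_g + n·ρ_f = 0.9374×2.69 + 0.0626×1.02
       = 2.522 + 0.064 = 2.585 g/cm³

2.59 g/cm³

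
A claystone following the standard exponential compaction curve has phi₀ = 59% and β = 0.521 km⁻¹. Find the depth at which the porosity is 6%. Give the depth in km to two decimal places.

Invert Athy's law: d = ln(phi₀/phi) / β
d = ln(0.59/0.06) / 0.521 = ln(9.833) / 0.521 = 2.2858 / 0.521 = 4.387 km

4.39 km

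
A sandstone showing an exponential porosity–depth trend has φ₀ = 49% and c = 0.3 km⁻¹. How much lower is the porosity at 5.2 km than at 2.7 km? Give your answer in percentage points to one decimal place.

11.5 percentage points

φ(2.7) = 0.49·e^(−0.3×2.7) = 0.2180
φ(5.2) = 0.49·e^(−0.3×5.2) = 0.1030
Δφ = 0.2180 − 0.1030 = 0.1150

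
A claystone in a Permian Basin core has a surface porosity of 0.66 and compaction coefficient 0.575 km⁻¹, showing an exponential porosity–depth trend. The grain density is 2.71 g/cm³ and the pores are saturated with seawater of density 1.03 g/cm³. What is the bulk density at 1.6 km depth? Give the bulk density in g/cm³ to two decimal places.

Porosity at depth: n = 0.66·exp(−0.575×1.6) = 0.66×0.3985 = 0.2630
Bulk density: ρ_b = (1−n)ρ_g + n·ρ_f = 0.7370×2.71 + 0.2630×1.03
       = 1.997 + 0.271 = 2.268 g/cm³

2.27 g/cm³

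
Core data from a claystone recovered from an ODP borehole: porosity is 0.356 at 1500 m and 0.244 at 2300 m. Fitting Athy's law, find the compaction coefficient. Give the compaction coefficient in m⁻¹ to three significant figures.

0.000472 m⁻¹

Working in km (1 km = 1000 m; k in km⁻¹ = k in m⁻¹ × 1000):
Athy: phi(z) = phi₀ e^(−kz) ⇒ phi₁/phi₂ = e^{k(z₂−z₁)} ⇒ k = ln(phi₁/phi₂)/(z₂−z₁)
k = ln(0.356/0.244) / (2.3 − 1.5) = ln(1.459) / 0.8 = 0.3778 / 0.8 = 0.4722 km⁻¹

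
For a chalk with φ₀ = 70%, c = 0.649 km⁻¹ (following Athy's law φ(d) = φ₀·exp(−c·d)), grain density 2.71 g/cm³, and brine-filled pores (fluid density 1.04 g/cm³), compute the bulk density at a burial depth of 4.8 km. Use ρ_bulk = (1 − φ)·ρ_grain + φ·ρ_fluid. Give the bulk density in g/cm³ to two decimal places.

Porosity at depth: φ = 0.7·exp(−0.649×4.8) = 0.7×0.0444 = 0.0311
Bulk density: ρ_b = (1−φ)ρ_g + φ·ρ_f = 0.9689×2.71 + 0.0311×1.04
       = 2.626 + 0.032 = 2.658 g/cm³

2.66 g/cm³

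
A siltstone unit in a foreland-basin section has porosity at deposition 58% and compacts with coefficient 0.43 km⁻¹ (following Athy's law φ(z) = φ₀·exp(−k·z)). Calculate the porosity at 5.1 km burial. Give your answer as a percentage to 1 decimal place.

φ = φ₀·exp(−k·z) = 0.58 × exp(−0.43 × 5.1) = 0.58 × exp(−2.193)
  = 0.58 × 0.1116 = 0.0647

6.5%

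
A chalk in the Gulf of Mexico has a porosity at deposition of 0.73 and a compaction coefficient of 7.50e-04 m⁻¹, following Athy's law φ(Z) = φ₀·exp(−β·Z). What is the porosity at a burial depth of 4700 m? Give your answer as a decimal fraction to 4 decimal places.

0.0215

Working in km (1 km = 1000 m; β in km⁻¹ = β in m⁻¹ × 1000):
φ = φ₀·exp(−β·Z) = 0.73 × exp(−0.75 × 4.7) = 0.73 × exp(−3.525)
  = 0.73 × 0.0295 = 0.0215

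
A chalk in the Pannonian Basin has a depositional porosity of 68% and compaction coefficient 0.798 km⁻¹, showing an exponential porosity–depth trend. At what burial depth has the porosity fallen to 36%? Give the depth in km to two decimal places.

Invert Athy's law: d = ln(n₀/n) / c
d = ln(0.68/0.36) / 0.798 = ln(1.889) / 0.798 = 0.6360 / 0.798 = 0.797 km

0.80 km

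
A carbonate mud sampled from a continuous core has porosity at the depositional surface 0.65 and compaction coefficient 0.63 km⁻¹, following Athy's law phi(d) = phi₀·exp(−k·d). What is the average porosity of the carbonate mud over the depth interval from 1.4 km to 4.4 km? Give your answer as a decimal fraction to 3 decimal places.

0.121

⟨phi⟩ = (1/(d₂−d₁)) ∫ phi₀ e^(−kd) dd = phi₀·(e^(−k·d₁) − e^(−k·d₂)) / (k·(d₂−d₁))
e^(−0.63×1.4) = 0.4140; e^(−0.63×4.4) = 0.0625
⟨phi⟩ = 0.65 × (0.4140 − 0.0625) / (0.63 × 3) = 0.65 × 0.1859 = 0.1209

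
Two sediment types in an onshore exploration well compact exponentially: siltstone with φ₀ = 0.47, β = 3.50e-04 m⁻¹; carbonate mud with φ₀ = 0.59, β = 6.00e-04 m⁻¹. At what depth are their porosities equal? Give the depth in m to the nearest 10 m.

910 m

Working in km (1 km = 1000 m; β in km⁻¹ = β in m⁻¹ × 1000):
Set φ₀ₐ e^(−βₐd) = φ₀ᵦ e^(−βᵦd) ⇒ ln(φ₀ₐ/φ₀ᵦ) = (βₐ − βᵦ)·d
d = ln(0.47/0.59) / (0.35 − 0.6) = -0.2274 / -0.25 = 0.910 km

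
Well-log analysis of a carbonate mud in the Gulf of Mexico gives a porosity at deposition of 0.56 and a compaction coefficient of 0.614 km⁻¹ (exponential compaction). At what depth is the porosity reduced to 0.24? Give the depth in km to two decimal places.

1.38 km

Invert Athy's law: d = ln(φ₀/φ) / c
d = ln(0.56/0.24) / 0.614 = ln(2.333) / 0.614 = 0.8473 / 0.614 = 1.380 km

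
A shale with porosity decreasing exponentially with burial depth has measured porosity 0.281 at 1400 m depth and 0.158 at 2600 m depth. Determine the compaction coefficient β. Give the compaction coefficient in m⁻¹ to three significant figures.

0.000480 m⁻¹

Working in km (1 km = 1000 m; β in km⁻¹ = β in m⁻¹ × 1000):
Athy: φ(Z) = φ₀ e^(−βZ) ⇒ φ₁/φ₂ = e^{β(Z₂−Z₁)} ⇒ β = ln(φ₁/φ₂)/(Z₂−Z₁)
β = ln(0.281/0.158) / (2.6 − 1.4) = ln(1.778) / 1.2 = 0.5758 / 1.2 = 0.4798 km⁻¹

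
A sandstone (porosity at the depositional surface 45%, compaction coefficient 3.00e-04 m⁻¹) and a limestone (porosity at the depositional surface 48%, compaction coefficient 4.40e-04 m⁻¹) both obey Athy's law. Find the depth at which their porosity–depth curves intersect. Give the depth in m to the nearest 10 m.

460 m

Working in km (1 km = 1000 m; c in km⁻¹ = c in m⁻¹ × 1000):
Set φ₀ₐ e^(−cₐz) = φ₀ᵦ e^(−cᵦz) ⇒ ln(φ₀ₐ/φ₀ᵦ) = (cₐ − cᵦ)·z
z = ln(0.45/0.48) / (0.3 − 0.44) = -0.0645 / -0.14 = 0.461 km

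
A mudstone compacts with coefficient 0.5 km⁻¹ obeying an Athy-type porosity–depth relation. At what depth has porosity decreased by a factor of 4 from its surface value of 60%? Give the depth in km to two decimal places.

φ/φ₀ = 1/4 ⇒ exp(−k·d) = 1/4 ⇒ d = ln(4) / k
d = 1.3863 / 0.5 = 2.773 km

2.77 km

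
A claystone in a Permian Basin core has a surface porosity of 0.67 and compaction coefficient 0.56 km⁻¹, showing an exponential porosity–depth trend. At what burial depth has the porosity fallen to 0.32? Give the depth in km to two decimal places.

Invert Athy's law: z = ln(phi₀/phi) / β
z = ln(0.67/0.32) / 0.56 = ln(2.094) / 0.56 = 0.7390 / 0.56 = 1.320 km

1.32 km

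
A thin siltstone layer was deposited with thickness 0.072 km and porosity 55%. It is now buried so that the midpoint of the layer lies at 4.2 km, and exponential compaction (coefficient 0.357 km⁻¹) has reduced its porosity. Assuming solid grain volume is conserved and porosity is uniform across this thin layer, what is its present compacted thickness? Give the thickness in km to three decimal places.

0.037 km

Porosity at 4.2 km: φ = 0.55·exp(−0.357×4.2) = 0.1228
Solid-volume conservation: h(1−φ) = h₀(1−φ₀) ⇒ h = h₀·(1−φ₀)/(1−φ)
h = 0.072 × (1 − 0.55)/(1 − 0.1228) = 0.072 × 0.5130 = 0.0369 km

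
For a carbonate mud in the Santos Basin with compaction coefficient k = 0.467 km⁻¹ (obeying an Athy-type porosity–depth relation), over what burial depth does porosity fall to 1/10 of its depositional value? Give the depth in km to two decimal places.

4.93 km

phi/phi₀ = 1/10 ⇒ exp(−k·d) = 1/10 ⇒ d = ln(10) / k
d = 2.3026 / 0.467 = 4.931 km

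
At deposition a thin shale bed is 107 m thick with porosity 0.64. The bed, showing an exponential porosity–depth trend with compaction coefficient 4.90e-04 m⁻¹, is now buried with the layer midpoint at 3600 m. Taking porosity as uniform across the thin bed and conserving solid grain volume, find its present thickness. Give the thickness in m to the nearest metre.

43 m

Working in km (1 km = 1000 m; k in km⁻¹ = k in m⁻¹ × 1000):
Porosity at 3.6 km: φ = 0.64·exp(−0.49×3.6) = 0.1097
Solid-volume conservation: h(1−φ) = h₀(1−φ₀) ⇒ h = h₀·(1−φ₀)/(1−φ)
h = 0.107 × (1 − 0.64)/(1 − 0.1097) = 0.107 × 0.4043 = 0.0433 km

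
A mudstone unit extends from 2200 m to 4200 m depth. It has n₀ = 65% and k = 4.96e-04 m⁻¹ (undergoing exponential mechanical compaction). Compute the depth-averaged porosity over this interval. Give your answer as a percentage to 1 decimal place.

13.8%

Working in km (1 km = 1000 m; k in km⁻¹ = k in m⁻¹ × 1000):
⟨n⟩ = (1/(d₂−d₁)) ∫ n₀ e^(−kd) dd = n₀·(e^(−k·d₁) − e^(−k·d₂)) / (k·(d₂−d₁))
e^(−0.496×2.2) = 0.3358; e^(−0.496×4.2) = 0.1245
⟨n⟩ = 0.65 × (0.3358 − 0.1245) / (0.496 × 2) = 0.65 × 0.2130 = 0.1384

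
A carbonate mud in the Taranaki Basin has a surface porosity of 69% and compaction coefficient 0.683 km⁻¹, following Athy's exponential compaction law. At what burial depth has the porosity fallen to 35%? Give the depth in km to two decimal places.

0.99 km

Invert Athy's law: z = ln(phi₀/phi) / c
z = ln(0.69/0.35) / 0.683 = ln(1.971) / 0.683 = 0.6788 / 0.683 = 0.994 km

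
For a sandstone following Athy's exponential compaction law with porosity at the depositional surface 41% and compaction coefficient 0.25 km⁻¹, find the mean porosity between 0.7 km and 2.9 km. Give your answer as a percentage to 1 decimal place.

⟨φ⟩ = (1/(z₂−z₁)) ∫ φ₀ e^(−βz) dz = φ₀·(e^(−β·z₁) − e^(−β·z₂)) / (β·(z₂−z₁))
e^(−0.25×0.7) = 0.8395; e^(−0.25×2.9) = 0.4843
⟨φ⟩ = 0.41 × (0.8395 − 0.4843) / (0.25 × 2.2) = 0.41 × 0.6457 = 0.2647

26.5%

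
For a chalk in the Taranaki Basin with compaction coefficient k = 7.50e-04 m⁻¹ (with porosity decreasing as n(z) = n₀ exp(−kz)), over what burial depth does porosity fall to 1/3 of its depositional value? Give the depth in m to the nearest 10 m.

1460 m

Working in km (1 km = 1000 m; k in km⁻¹ = k in m⁻¹ × 1000):
n/n₀ = 1/3 ⇒ exp(−k·z) = 1/3 ⇒ z = ln(3) / k
z = 1.0986 / 0.75 = 1.465 km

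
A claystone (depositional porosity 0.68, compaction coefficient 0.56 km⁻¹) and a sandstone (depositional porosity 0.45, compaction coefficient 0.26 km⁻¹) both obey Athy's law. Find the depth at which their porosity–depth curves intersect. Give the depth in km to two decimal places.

Set phi₀ₐ e^(−kₐZ) = phi₀ᵦ e^(−kᵦZ) ⇒ ln(phi₀ₐ/phi₀ᵦ) = (kₐ − kᵦ)·Z
Z = ln(0.68/0.45) / (0.56 − 0.26) = 0.4128 / 0.3 = 1.376 km

1.38 km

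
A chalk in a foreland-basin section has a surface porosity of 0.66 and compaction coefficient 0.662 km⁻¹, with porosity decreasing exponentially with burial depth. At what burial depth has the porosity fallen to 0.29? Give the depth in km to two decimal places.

1.24 km

Invert Athy's law: z = ln(phi₀/phi) / c
z = ln(0.66/0.29) / 0.662 = ln(2.276) / 0.662 = 0.8224 / 0.662 = 1.242 km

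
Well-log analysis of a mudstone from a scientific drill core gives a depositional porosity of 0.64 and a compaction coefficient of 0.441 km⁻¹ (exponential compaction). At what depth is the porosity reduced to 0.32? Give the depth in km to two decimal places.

1.57 km

Invert Athy's law: z = ln(n₀/n) / β
z = ln(0.64/0.32) / 0.441 = ln(2) / 0.441 = 0.6931 / 0.441 = 1.572 km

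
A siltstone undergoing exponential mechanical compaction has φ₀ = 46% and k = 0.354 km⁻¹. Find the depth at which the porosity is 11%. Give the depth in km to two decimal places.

Invert Athy's law: d = ln(φ₀/φ) / k
d = ln(0.46/0.11) / 0.354 = ln(4.182) / 0.354 = 1.4307 / 0.354 = 4.042 km

4.04 km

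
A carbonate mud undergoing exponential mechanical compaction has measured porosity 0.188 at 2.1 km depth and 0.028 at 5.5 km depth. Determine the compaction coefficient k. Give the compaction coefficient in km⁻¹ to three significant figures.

0.560 km⁻¹

Athy: n(z) = n₀ e^(−kz) ⇒ n₁/n₂ = e^{k(z₂−z₁)} ⇒ k = ln(n₁/n₂)/(z₂−z₁)
k = ln(0.188/0.028) / (5.5 − 2.1) = ln(6.714) / 3.4 = 1.9042 / 3.4 = 0.5601 km⁻¹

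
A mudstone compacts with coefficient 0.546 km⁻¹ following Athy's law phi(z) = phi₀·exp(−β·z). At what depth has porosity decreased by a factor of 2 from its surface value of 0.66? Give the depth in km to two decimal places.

1.27 km

phi/phi₀ = 1/2 ⇒ exp(−β·z) = 1/2 ⇒ z = ln(2) / β
z = 0.6931 / 0.546 = 1.270 km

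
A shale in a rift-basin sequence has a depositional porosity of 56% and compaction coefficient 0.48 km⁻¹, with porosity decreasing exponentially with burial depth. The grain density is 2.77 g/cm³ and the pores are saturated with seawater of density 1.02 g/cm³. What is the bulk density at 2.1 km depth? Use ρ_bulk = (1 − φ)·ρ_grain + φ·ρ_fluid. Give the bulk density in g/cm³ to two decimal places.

Porosity at depth: φ = 0.56·exp(−0.48×2.1) = 0.56×0.3649 = 0.2044
Bulk density: ρ_b = (1−φ)ρ_g + φ·ρ_f = 0.7956×2.77 + 0.2044×1.02
       = 2.204 + 0.208 = 2.412 g/cm³

2.41 g/cm³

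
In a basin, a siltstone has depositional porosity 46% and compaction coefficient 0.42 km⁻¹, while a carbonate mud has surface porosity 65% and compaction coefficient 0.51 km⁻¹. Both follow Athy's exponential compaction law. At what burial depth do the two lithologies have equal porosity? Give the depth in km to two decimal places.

3.84 km

Set n₀ₐ e^(−kₐd) = n₀ᵦ e^(−kᵦd) ⇒ ln(n₀ₐ/n₀ᵦ) = (kₐ − kᵦ)·d
d = ln(0.46/0.65) / (0.42 − 0.51) = -0.3457 / -0.09 = 3.842 km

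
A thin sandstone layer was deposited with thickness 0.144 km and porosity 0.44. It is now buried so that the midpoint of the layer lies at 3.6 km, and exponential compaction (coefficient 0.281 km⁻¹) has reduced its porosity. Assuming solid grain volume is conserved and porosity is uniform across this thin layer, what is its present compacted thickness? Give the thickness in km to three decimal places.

Porosity at 3.6 km: n = 0.44·exp(−0.281×3.6) = 0.1600
Solid-volume conservation: h(1−n) = h₀(1−n₀) ⇒ h = h₀·(1−n₀)/(1−n)
h = 0.144 × (1 − 0.44)/(1 − 0.1600) = 0.144 × 0.6667 = 0.0960 km

0.096 km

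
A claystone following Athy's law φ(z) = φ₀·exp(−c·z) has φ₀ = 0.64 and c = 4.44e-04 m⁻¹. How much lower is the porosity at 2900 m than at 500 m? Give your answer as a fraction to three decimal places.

Working in km (1 km = 1000 m; c in km⁻¹ = c in m⁻¹ × 1000):
φ(0.5) = 0.64·e^(−0.444×0.5) = 0.5126
φ(2.9) = 0.64·e^(−0.444×2.9) = 0.1766
Δφ = 0.5126 − 0.1766 = 0.3360

0.336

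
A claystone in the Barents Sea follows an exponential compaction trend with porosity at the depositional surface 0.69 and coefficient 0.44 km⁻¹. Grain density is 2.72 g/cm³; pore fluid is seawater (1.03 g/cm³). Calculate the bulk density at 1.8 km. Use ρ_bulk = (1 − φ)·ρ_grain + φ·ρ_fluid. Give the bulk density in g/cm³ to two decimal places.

Porosity at depth: phi = 0.69·exp(−0.44×1.8) = 0.69×0.4529 = 0.3125
Bulk density: ρ_b = (1−phi)ρ_g + phi·ρ_f = 0.6875×2.72 + 0.3125×1.03
       = 1.870 + 0.322 = 2.192 g/cm³

2.19 g/cm³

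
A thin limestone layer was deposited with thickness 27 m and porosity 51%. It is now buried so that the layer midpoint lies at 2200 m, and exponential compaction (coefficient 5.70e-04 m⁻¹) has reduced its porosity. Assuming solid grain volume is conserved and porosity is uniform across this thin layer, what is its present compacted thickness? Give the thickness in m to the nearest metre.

15 m

Working in km (1 km = 1000 m; β in km⁻¹ = β in m⁻¹ × 1000):
Porosity at 2.2 km: n = 0.51·exp(−0.57×2.2) = 0.1455
Solid-volume conservation: h(1−n) = h₀(1−n₀) ⇒ h = h₀·(1−n₀)/(1−n)
h = 0.027 × (1 − 0.51)/(1 − 0.1455) = 0.027 × 0.5735 = 0.0155 km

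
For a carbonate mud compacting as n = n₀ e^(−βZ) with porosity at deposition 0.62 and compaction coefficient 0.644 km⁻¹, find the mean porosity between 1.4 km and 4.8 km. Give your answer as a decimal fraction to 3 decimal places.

⟨n⟩ = (1/(Z₂−Z₁)) ∫ n₀ e^(−βZ) dZ = n₀·(e^(−β·Z₁) − e^(−β·Z₂)) / (β·(Z₂−Z₁))
e^(−0.644×1.4) = 0.4059; e^(−0.644×4.8) = 0.0454
⟨n⟩ = 0.62 × (0.4059 − 0.0454) / (0.644 × 3.4) = 0.62 × 0.1646 = 0.1021

0.102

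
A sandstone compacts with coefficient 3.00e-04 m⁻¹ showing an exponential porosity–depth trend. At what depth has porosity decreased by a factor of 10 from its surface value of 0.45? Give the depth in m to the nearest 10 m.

Working in km (1 km = 1000 m; c in km⁻¹ = c in m⁻¹ × 1000):
φ/φ₀ = 1/10 ⇒ exp(−c·d) = 1/10 ⇒ d = ln(10) / c
d = 2.3026 / 0.3 = 7.675 km

7680 m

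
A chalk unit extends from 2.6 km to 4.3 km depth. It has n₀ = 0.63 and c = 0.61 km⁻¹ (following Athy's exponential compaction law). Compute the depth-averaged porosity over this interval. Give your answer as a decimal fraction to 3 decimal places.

⟨n⟩ = (1/(z₂−z₁)) ∫ n₀ e^(−cz) dz = n₀·(e^(−c·z₁) − e^(−c·z₂)) / (c·(z₂−z₁))
e^(−0.61×2.6) = 0.2047; e^(−0.61×4.3) = 0.0726
⟨n⟩ = 0.63 × (0.2047 − 0.0726) / (0.61 × 1.7) = 0.63 × 0.1274 = 0.0803

0.080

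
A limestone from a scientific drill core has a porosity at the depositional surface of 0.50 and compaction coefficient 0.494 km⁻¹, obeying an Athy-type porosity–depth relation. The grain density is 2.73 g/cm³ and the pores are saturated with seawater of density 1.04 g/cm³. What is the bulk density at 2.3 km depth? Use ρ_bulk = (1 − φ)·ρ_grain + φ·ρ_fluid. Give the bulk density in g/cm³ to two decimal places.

2.46 g/cm³

Porosity at depth: phi = 0.5·exp(−0.494×2.3) = 0.5×0.3210 = 0.1605
Bulk density: ρ_b = (1−phi)ρ_g + phi·ρ_f = 0.8395×2.73 + 0.1605×1.04
       = 2.292 + 0.167 = 2.459 g/cm³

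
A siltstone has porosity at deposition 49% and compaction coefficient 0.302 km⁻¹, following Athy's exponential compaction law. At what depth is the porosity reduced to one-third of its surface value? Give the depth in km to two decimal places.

n/n₀ = 1/3 ⇒ exp(−β·Z) = 1/3 ⇒ Z = ln(3) / β
Z = 1.0986 / 0.302 = 3.638 km

3.64 km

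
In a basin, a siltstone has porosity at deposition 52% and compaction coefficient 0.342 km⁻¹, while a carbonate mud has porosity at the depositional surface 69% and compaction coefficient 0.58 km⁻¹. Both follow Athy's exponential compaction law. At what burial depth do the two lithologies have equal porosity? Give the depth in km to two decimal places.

Set n₀ₐ e^(−cₐz) = n₀ᵦ e^(−cᵦz) ⇒ ln(n₀ₐ/n₀ᵦ) = (cₐ − cᵦ)·z
z = ln(0.52/0.69) / (0.342 − 0.58) = -0.2829 / -0.238 = 1.188 km

1.19 km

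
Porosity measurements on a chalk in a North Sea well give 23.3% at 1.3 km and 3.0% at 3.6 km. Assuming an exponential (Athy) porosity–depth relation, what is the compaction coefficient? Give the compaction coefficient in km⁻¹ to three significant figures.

0.891 km⁻¹

Athy: φ(Z) = φ₀ e^(−βZ) ⇒ φ₁/φ₂ = e^{β(Z₂−Z₁)} ⇒ β = ln(φ₁/φ₂)/(Z₂−Z₁)
β = ln(0.233/0.03) / (3.6 − 1.3) = ln(7.767) / 2.3 = 2.0498 / 2.3 = 0.8912 km⁻¹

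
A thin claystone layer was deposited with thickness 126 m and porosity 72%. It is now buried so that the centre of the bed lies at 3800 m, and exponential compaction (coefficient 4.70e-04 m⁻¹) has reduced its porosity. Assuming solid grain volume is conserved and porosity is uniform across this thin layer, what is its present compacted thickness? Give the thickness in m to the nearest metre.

Working in km (1 km = 1000 m; k in km⁻¹ = k in m⁻¹ × 1000):
Porosity at 3.8 km: φ = 0.72·exp(−0.47×3.8) = 0.1207
Solid-volume conservation: h(1−φ) = h₀(1−φ₀) ⇒ h = h₀·(1−φ₀)/(1−φ)
h = 0.126 × (1 − 0.72)/(1 − 0.1207) = 0.126 × 0.3184 = 0.0401 km

40 m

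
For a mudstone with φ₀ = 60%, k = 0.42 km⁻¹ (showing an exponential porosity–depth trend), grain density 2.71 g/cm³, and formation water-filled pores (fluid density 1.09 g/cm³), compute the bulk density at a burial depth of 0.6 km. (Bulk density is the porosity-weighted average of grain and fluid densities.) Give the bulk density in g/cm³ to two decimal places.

Porosity at depth: φ = 0.6·exp(−0.42×0.6) = 0.6×0.7772 = 0.4663
Bulk density: ρ_b = (1−φ)ρ_g + φ·ρ_f = 0.5337×2.71 + 0.4663×1.09
       = 1.446 + 0.508 = 1.955 g/cm³

1.95 g/cm³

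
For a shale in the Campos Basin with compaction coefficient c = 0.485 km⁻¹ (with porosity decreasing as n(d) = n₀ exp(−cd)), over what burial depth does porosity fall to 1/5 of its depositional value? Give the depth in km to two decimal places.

n/n₀ = 1/5 ⇒ exp(−c·d) = 1/5 ⇒ d = ln(5) / c
d = 1.6094 / 0.485 = 3.318 km

3.32 km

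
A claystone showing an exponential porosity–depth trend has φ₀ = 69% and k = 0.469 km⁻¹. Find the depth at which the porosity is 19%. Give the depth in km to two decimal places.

Invert Athy's law: Z = ln(φ₀/φ) / k
Z = ln(0.69/0.19) / 0.469 = ln(3.632) / 0.469 = 1.2897 / 0.469 = 2.750 km

2.75 km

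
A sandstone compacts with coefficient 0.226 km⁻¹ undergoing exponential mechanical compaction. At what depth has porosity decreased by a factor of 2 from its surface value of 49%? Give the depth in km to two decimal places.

φ/φ₀ = 1/2 ⇒ exp(−β·d) = 1/2 ⇒ d = ln(2) / β
d = 0.6931 / 0.226 = 3.067 km

3.07 km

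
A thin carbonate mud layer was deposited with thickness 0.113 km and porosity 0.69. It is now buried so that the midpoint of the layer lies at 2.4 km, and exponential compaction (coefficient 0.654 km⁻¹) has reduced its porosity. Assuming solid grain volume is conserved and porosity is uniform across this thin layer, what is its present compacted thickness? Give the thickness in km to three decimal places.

0.041 km

Porosity at 2.4 km: n = 0.69·exp(−0.654×2.4) = 0.1436
Solid-volume conservation: h(1−n) = h₀(1−n₀) ⇒ h = h₀·(1−n₀)/(1−n)
h = 0.113 × (1 − 0.69)/(1 − 0.1436) = 0.113 × 0.3620 = 0.0409 km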